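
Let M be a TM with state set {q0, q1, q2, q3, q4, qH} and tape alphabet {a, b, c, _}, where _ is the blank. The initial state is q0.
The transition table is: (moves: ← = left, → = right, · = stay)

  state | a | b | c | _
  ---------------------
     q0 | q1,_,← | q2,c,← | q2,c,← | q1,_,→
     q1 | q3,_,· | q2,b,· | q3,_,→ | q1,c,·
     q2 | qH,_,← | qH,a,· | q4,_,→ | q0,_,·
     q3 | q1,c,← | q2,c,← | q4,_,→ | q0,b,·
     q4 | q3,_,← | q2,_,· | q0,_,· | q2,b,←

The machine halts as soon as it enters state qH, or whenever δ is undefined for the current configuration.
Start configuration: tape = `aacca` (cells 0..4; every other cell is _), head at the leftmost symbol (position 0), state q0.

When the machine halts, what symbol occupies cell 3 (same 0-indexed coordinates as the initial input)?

q0 | _[a]acca_   read a → write _, move ←, go to q1
q1 | [_]_acca_   read _ → write c, move ·, go to q1
q1 | [c]_acca_   read c → write _, move →, go to q3
q3 | _[_]acca_   read _ → write b, move ·, go to q0
q0 | _[b]acca_   read b → write c, move ←, go to q2
q2 | [_]cacca_   read _ → write _, move ·, go to q0
q0 | [_]cacca_   read _ → write _, move →, go to q1
q1 | _[c]acca_   read c → write _, move →, go to q3
q3 | __[a]cca_   read a → write c, move ←, go to q1
q1 | _[_]ccca_   read _ → write c, move ·, go to q1
q1 | _[c]ccca_   read c → write _, move →, go to q3
q3 | __[c]cca_   read c → write _, move →, go to q4
q4 | ___[c]ca_   read c → write _, move ·, go to q0
q0 | ___[_]ca_   read _ → write _, move →, go to q1
q1 | ____[c]a_   read c → write _, move →, go to q3
q3 | _____[a]_   read a → write c, move ←, go to q1
q1 | ____[_]c_   read _ → write c, move ·, go to q1
q1 | ____[c]c_   read c → write _, move →, go to q3
q3 | _____[c]_   read c → write _, move →, go to q4
q4 | ______[_]   read _ → write b, move ←, go to q2
q2 | _____[_]b   read _ → write _, move ·, go to q0
q0 | _____[_]b   read _ → write _, move →, go to q1
q1 | ______[b]   read b → write b, move ·, go to q2
q2 | ______[b]   read b → write a, move ·, go to qH
qH | ______[a]
Cell 3 holds _ when M halts.

_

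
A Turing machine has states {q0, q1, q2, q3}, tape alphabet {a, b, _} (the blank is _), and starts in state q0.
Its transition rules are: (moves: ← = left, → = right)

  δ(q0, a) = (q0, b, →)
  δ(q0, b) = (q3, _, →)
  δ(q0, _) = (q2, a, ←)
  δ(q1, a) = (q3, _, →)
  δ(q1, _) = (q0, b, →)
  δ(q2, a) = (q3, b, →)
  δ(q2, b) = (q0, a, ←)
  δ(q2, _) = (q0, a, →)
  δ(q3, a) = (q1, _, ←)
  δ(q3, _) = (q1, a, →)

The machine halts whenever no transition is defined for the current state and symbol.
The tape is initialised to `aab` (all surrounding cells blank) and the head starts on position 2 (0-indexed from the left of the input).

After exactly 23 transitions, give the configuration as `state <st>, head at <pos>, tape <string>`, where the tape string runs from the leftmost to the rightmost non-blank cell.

state q1, head at 1, tape ab_aaaa

q0 | aa[b]____   read b → write _, move →, go to q3
q3 | aa_[_]___   read _ → write a, move →, go to q1
q1 | aa_a[_]__   read _ → write b, move →, go to q0
q0 | aa_ab[_]_   read _ → write a, move ←, go to q2
q2 | aa_a[b]a_   read b → write a, move ←, go to q0
q0 | aa_[a]aa_   read a → write b, move →, go to q0
q0 | aa_b[a]a_   read a → write b, move →, go to q0
q0 | aa_bb[a]_   read a → write b, move →, go to q0
q0 | aa_bbb[_]   read _ → write a, move ←, go to q2
q2 | aa_bb[b]a   read b → write a, move ←, go to q0
q0 | aa_b[b]aa   read b → write _, move →, go to q3
q3 | aa_b_[a]a   read a → write _, move ←, go to q1
q1 | aa_b[_]_a   read _ → write b, move →, go to q0
q0 | aa_bb[_]a   read _ → write a, move ←, go to q2
q2 | aa_b[b]aa   read b → write a, move ←, go to q0
q0 | aa_[b]aaa   read b → write _, move →, go to q3
q3 | aa__[a]aa   read a → write _, move ←, go to q1
q1 | aa_[_]_aa   read _ → write b, move →, go to q0
q0 | aa_b[_]aa   read _ → write a, move ←, go to q2
q2 | aa_[b]aaa   read b → write a, move ←, go to q0
q0 | aa[_]aaaa   read _ → write a, move ←, go to q2
q2 | a[a]aaaaa   read a → write b, move →, go to q3
q3 | ab[a]aaaa   read a → write _, move ←, go to q1
q1 | a[b]_aaaa
After 23 steps: state q1, head at 1, tape ab_aaaa.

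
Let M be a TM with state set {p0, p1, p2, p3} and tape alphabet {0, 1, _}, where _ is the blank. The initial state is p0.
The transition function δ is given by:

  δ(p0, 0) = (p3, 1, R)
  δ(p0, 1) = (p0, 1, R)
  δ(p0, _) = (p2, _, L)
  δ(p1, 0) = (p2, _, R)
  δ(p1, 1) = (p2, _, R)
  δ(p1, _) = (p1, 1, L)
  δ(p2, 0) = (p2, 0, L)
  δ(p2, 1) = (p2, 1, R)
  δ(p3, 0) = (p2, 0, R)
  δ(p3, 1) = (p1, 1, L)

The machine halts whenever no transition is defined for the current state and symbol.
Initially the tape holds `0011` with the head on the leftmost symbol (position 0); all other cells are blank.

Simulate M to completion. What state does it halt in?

p2

p0 | [0]011_   read 0 → write 1, move R, go to p3
p3 | 1[0]11_   read 0 → write 0, move R, go to p2
p2 | 10[1]1_   read 1 → write 1, move R, go to p2
p2 | 101[1]_   read 1 → write 1, move R, go to p2
p2 | 1011[_]
No transition is defined for (p2, _); M halts in state p2.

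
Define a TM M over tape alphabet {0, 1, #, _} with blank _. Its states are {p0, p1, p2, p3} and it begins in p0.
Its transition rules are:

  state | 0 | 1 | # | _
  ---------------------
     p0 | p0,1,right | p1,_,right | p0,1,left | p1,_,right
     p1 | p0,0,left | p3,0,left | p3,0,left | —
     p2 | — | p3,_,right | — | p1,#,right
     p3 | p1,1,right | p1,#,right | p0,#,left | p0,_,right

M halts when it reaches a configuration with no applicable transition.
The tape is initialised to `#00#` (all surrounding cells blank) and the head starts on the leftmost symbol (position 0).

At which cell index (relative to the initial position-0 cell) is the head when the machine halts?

5

p0 | _[#]00#__   read # → write 1, move left, go to p0
p0 | [_]100#__   read _ → write _, move right, go to p1
p1 | _[1]00#__   read 1 → write 0, move left, go to p3
p3 | [_]000#__   read _ → write _, move right, go to p0
p0 | _[0]00#__   read 0 → write 1, move right, go to p0
p0 | _1[0]0#__   read 0 → write 1, move right, go to p0
p0 | _11[0]#__   read 0 → write 1, move right, go to p0
p0 | _111[#]__   read # → write 1, move left, go to p0
p0 | _11[1]1__   read 1 → write _, move right, go to p1
p1 | _11_[1]__   read 1 → write 0, move left, go to p3
p3 | _11[_]0__   read _ → write _, move right, go to p0
p0 | _11_[0]__   read 0 → write 1, move right, go to p0
p0 | _11_1[_]_   read _ → write _, move right, go to p1
p1 | _11_1_[_]
At halt the head is at cell 5.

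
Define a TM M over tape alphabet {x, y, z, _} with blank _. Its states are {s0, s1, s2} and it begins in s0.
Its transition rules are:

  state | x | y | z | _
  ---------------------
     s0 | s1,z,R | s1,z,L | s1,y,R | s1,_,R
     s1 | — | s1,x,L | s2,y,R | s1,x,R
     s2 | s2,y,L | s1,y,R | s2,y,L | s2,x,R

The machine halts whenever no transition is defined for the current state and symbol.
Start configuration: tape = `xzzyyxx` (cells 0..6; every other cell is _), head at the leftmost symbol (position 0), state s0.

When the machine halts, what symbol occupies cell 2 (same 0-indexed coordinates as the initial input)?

s0 | _[x]zzyyxx   read x → write z, move R, go to s1
s1 | _z[z]zyyxx   read z → write y, move R, go to s2
s2 | _zy[z]yyxx   read z → write y, move L, go to s2
s2 | _z[y]yyyxx   read y → write y, move R, go to s1
s1 | _zy[y]yyxx   read y → write x, move L, go to s1
s1 | _z[y]xyyxx   read y → write x, move L, go to s1
s1 | _[z]xxyyxx   read z → write y, move R, go to s2
s2 | _y[x]xyyxx   read x → write y, move L, go to s2
s2 | _[y]yxyyxx   read y → write y, move R, go to s1
s1 | _y[y]xyyxx   read y → write x, move L, go to s1
s1 | _[y]xxyyxx   read y → write x, move L, go to s1
s1 | [_]xxxyyxx   read _ → write x, move R, go to s1
s1 | x[x]xxyyxx
Cell 2 holds x when M halts.

x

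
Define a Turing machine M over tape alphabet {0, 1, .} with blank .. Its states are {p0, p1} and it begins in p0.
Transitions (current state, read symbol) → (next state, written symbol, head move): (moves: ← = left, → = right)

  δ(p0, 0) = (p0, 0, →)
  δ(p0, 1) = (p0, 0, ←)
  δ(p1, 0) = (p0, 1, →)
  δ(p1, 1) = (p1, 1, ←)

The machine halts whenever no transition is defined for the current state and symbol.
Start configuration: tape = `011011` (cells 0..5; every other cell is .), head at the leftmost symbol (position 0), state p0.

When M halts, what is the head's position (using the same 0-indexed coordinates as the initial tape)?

p0 | [0]11011.   read 0 → write 0, move →, go to p0
p0 | 0[1]1011.   read 1 → write 0, move ←, go to p0
p0 | [0]01011.   read 0 → write 0, move →, go to p0
p0 | 0[0]1011.   read 0 → write 0, move →, go to p0
p0 | 00[1]011.   read 1 → write 0, move ←, go to p0
p0 | 0[0]0011.   read 0 → write 0, move →, go to p0
p0 | 00[0]011.   read 0 → write 0, move →, go to p0
p0 | 000[0]11.   read 0 → write 0, move →, go to p0
p0 | 0000[1]1.   read 1 → write 0, move ←, go to p0
p0 | 000[0]01.   read 0 → write 0, move →, go to p0
p0 | 0000[0]1.   read 0 → write 0, move →, go to p0
p0 | 00000[1].   read 1 → write 0, move ←, go to p0
p0 | 0000[0]0.   read 0 → write 0, move →, go to p0
p0 | 00000[0].   read 0 → write 0, move →, go to p0
p0 | 000000[.]
At halt the head is at cell 6.

6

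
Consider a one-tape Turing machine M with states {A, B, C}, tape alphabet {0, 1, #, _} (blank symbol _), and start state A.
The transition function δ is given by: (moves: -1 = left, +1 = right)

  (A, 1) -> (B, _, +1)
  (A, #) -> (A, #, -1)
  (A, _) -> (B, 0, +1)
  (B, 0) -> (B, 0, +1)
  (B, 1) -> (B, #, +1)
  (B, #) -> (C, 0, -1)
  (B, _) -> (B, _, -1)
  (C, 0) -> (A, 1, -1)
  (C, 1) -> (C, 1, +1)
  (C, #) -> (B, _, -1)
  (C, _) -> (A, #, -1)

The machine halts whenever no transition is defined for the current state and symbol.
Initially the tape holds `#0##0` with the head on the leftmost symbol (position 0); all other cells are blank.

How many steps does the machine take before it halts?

A | __[#]0##0   read # → write #, move -1, go to A
A | _[_]#0##0   read _ → write 0, move +1, go to B
B | _0[#]0##0   read # → write 0, move -1, go to C
C | _[0]00##0   read 0 → write 1, move -1, go to A
A | [_]100##0   read _ → write 0, move +1, go to B
B | 0[1]00##0   read 1 → write #, move +1, go to B
B | 0#[0]0##0   read 0 → write 0, move +1, go to B
B | 0#0[0]##0   read 0 → write 0, move +1, go to B
B | 0#00[#]#0   read # → write 0, move -1, go to C
C | 0#0[0]0#0   read 0 → write 1, move -1, go to A
A | 0#[0]10#0
M halts after 10 transitions.

10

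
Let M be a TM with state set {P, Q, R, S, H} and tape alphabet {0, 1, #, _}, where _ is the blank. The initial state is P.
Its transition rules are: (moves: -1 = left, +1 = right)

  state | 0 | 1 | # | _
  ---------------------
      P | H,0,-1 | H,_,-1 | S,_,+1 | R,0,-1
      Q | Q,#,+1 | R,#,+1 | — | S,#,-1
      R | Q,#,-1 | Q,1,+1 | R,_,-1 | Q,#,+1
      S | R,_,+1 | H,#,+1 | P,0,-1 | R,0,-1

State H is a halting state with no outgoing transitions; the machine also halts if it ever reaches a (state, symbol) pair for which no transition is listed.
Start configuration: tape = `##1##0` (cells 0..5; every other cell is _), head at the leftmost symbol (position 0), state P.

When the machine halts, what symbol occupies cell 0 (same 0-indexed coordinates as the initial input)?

P | ____[#]#1##0   read # → write _, move +1, go to S
S | _____[#]1##0   read # → write 0, move -1, go to P
P | ____[_]01##0   read _ → write 0, move -1, go to R
R | ___[_]001##0   read _ → write #, move +1, go to Q
Q | ___#[0]01##0   read 0 → write #, move +1, go to Q
Q | ___##[0]1##0   read 0 → write #, move +1, go to Q
Q | ___###[1]##0   read 1 → write #, move +1, go to R
R | ___####[#]#0   read # → write _, move -1, go to R
R | ___###[#]_#0   read # → write _, move -1, go to R
R | ___##[#]__#0   read # → write _, move -1, go to R
R | ___#[#]___#0   read # → write _, move -1, go to R
R | ___[#]____#0   read # → write _, move -1, go to R
R | __[_]_____#0   read _ → write #, move +1, go to Q
Q | __#[_]____#0   read _ → write #, move -1, go to S
S | __[#]#____#0   read # → write 0, move -1, go to P
P | _[_]0#____#0   read _ → write 0, move -1, go to R
R | [_]00#____#0   read _ → write #, move +1, go to Q
Q | #[0]0#____#0   read 0 → write #, move +1, go to Q
Q | ##[0]#____#0   read 0 → write #, move +1, go to Q
Q | ###[#]____#0
Cell 0 holds _ when M halts.

_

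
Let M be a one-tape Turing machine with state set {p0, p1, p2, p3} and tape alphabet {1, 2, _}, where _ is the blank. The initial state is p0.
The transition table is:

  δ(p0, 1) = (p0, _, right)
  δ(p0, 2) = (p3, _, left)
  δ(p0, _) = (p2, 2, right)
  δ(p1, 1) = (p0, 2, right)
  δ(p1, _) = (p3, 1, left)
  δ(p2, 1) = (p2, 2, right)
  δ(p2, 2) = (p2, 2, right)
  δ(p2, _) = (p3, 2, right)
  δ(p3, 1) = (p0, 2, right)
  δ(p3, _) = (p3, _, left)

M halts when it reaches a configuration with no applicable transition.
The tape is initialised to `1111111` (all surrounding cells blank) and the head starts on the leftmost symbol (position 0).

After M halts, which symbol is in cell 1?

_

state=p0 head=0 tape=[1]111111___   (p0,1)→(p0,_,right)
state=p0 head=1 tape=_[1]11111___   (p0,1)→(p0,_,right)
state=p0 head=2 tape=__[1]1111___   (p0,1)→(p0,_,right)
state=p0 head=3 tape=___[1]111___   (p0,1)→(p0,_,right)
state=p0 head=4 tape=____[1]11___   (p0,1)→(p0,_,right)
state=p0 head=5 tape=_____[1]1___   (p0,1)→(p0,_,right)
state=p0 head=6 tape=______[1]___   (p0,1)→(p0,_,right)
state=p0 head=7 tape=_______[_]__   (p0,_)→(p2,2,right)
state=p2 head=8 tape=_______2[_]_   (p2,_)→(p3,2,right)
state=p3 head=9 tape=_______22[_]   (p3,_)→(p3,_,left)
state=p3 head=8 tape=_______2[2]_
Cell 1 holds _ when M halts.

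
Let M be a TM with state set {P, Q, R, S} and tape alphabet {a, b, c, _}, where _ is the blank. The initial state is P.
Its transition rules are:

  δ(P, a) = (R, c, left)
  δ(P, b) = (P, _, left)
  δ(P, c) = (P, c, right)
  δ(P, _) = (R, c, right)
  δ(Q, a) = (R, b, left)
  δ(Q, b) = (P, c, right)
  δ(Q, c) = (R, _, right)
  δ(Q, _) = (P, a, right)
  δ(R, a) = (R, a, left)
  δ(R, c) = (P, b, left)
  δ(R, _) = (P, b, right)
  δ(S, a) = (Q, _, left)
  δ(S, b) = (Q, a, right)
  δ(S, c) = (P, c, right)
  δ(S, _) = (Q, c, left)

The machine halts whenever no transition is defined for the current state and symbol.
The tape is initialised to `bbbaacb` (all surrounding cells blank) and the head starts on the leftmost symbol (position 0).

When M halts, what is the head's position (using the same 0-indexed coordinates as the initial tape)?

P | _[b]bbaacb   read b → write _, move left, go to P
P | [_]_bbaacb   read _ → write c, move right, go to R
R | c[_]bbaacb   read _ → write b, move right, go to P
P | cb[b]baacb   read b → write _, move left, go to P
P | c[b]_baacb   read b → write _, move left, go to P
P | [c]__baacb   read c → write c, move right, go to P
P | c[_]_baacb   read _ → write c, move right, go to R
R | cc[_]baacb   read _ → write b, move right, go to P
P | ccb[b]aacb   read b → write _, move left, go to P
P | cc[b]_aacb   read b → write _, move left, go to P
P | c[c]__aacb   read c → write c, move right, go to P
P | cc[_]_aacb   read _ → write c, move right, go to R
R | ccc[_]aacb   read _ → write b, move right, go to P
P | cccb[a]acb   read a → write c, move left, go to R
R | ccc[b]cacb
At halt the head is at cell 2.

2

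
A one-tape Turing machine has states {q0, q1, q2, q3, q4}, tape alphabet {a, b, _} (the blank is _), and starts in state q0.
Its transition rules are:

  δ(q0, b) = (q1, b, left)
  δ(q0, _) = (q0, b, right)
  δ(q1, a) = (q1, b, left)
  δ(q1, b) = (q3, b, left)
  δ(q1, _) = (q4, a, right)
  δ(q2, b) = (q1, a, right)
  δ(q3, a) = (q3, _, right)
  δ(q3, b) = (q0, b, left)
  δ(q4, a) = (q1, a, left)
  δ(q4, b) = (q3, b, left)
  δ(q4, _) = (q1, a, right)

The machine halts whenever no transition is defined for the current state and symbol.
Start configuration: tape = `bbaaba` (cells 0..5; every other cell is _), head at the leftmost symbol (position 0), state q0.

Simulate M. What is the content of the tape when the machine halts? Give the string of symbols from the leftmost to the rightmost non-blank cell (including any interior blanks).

state=q0 head=0 tape=__[b]baaba   (q0,b)→(q1,b,left)
state=q1 head=-1 tape=_[_]bbaaba   (q1,_)→(q4,a,right)
state=q4 head=0 tape=_a[b]baaba   (q4,b)→(q3,b,left)
state=q3 head=-1 tape=_[a]bbaaba   (q3,a)→(q3,_,right)
state=q3 head=0 tape=__[b]baaba   (q3,b)→(q0,b,left)
state=q0 head=-1 tape=_[_]bbaaba   (q0,_)→(q0,b,right)
state=q0 head=0 tape=_b[b]baaba   (q0,b)→(q1,b,left)
state=q1 head=-1 tape=_[b]bbaaba   (q1,b)→(q3,b,left)
state=q3 head=-2 tape=[_]bbbaaba
The non-blank tape span at halt is bbbaaba.

bbbaaba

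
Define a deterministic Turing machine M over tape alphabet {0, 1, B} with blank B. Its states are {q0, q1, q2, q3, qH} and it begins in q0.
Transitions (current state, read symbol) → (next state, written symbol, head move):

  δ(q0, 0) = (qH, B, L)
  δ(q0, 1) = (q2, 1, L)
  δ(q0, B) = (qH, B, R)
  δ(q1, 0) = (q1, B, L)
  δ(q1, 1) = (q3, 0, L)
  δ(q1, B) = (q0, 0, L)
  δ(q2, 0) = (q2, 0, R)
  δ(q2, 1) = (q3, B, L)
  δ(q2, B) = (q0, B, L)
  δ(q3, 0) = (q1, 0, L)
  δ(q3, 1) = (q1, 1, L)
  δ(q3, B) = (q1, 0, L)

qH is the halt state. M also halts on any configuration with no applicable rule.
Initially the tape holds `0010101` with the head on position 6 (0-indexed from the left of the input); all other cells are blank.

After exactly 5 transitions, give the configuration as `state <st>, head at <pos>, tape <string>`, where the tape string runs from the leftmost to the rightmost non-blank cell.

state q3, head at 3, tape 001000

q0 | 001010[1]   read 1 → write 1, move L, go to q2
q2 | 00101[0]1   read 0 → write 0, move R, go to q2
q2 | 001010[1]   read 1 → write B, move L, go to q3
q3 | 00101[0]B   read 0 → write 0, move L, go to q1
q1 | 0010[1]0B   read 1 → write 0, move L, go to q3
q3 | 001[0]00B
After 5 steps: state q3, head at 3, tape 001000.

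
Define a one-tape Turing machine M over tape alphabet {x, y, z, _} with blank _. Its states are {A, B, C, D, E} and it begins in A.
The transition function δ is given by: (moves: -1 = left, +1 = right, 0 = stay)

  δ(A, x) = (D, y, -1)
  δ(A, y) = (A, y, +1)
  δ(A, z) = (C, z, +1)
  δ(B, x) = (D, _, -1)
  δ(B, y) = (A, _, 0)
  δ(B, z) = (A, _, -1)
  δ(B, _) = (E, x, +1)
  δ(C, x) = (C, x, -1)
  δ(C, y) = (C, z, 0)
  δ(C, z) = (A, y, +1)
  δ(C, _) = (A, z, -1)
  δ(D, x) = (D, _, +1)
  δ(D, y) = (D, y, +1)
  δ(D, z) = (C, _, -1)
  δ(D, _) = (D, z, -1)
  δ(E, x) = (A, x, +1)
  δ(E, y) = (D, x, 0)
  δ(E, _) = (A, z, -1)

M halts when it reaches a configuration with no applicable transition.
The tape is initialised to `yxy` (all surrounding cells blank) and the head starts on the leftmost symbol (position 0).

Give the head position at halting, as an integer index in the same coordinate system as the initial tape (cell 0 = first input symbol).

3

state=A head=0 tape=[y]xy_   (A,y)→(A,y,+1)
state=A head=1 tape=y[x]y_   (A,x)→(D,y,-1)
state=D head=0 tape=[y]yy_   (D,y)→(D,y,+1)
state=D head=1 tape=y[y]y_   (D,y)→(D,y,+1)
state=D head=2 tape=yy[y]_   (D,y)→(D,y,+1)
state=D head=3 tape=yyy[_]   (D,_)→(D,z,-1)
state=D head=2 tape=yy[y]z   (D,y)→(D,y,+1)
state=D head=3 tape=yyy[z]   (D,z)→(C,_,-1)
state=C head=2 tape=yy[y]_   (C,y)→(C,z,0)
state=C head=2 tape=yy[z]_   (C,z)→(A,y,+1)
state=A head=3 tape=yyy[_]
At halt the head is at cell 3.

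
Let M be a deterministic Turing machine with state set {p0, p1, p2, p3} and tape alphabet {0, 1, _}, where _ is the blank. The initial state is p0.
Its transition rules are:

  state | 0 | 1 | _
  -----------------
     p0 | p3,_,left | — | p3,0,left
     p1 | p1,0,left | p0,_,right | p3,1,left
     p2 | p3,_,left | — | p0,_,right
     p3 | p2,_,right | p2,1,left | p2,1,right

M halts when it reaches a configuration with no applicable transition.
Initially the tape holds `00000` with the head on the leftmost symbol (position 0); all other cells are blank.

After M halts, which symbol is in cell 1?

state=p0 head=0 tape=_[0]0000_   (p0,0)→(p3,_,left)
state=p3 head=-1 tape=[_]_0000_   (p3,_)→(p2,1,right)
state=p2 head=0 tape=1[_]0000_   (p2,_)→(p0,_,right)
state=p0 head=1 tape=1_[0]000_   (p0,0)→(p3,_,left)
state=p3 head=0 tape=1[_]_000_   (p3,_)→(p2,1,right)
state=p2 head=1 tape=11[_]000_   (p2,_)→(p0,_,right)
state=p0 head=2 tape=11_[0]00_   (p0,0)→(p3,_,left)
state=p3 head=1 tape=11[_]_00_   (p3,_)→(p2,1,right)
state=p2 head=2 tape=111[_]00_   (p2,_)→(p0,_,right)
state=p0 head=3 tape=111_[0]0_   (p0,0)→(p3,_,left)
state=p3 head=2 tape=111[_]_0_   (p3,_)→(p2,1,right)
state=p2 head=3 tape=1111[_]0_   (p2,_)→(p0,_,right)
state=p0 head=4 tape=1111_[0]_   (p0,0)→(p3,_,left)
state=p3 head=3 tape=1111[_]__   (p3,_)→(p2,1,right)
state=p2 head=4 tape=11111[_]_   (p2,_)→(p0,_,right)
state=p0 head=5 tape=11111_[_]   (p0,_)→(p3,0,left)
state=p3 head=4 tape=11111[_]0   (p3,_)→(p2,1,right)
state=p2 head=5 tape=111111[0]   (p2,0)→(p3,_,left)
state=p3 head=4 tape=11111[1]_   (p3,1)→(p2,1,left)
state=p2 head=3 tape=1111[1]1_
Cell 1 holds 1 when M halts.

1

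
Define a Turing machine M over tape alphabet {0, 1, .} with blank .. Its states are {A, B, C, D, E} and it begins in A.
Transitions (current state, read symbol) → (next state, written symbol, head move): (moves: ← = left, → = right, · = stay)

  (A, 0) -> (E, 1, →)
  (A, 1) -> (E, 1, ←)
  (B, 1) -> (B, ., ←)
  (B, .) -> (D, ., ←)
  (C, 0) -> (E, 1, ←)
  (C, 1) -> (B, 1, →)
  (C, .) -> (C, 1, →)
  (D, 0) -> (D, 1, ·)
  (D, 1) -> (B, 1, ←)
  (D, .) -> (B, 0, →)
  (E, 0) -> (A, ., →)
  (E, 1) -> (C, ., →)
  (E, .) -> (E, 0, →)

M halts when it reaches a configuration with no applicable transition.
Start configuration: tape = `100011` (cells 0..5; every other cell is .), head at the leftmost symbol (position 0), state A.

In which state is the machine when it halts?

B

state=A head=0 tape=.[1]00011   (A,1)→(E,1,←)
state=E head=-1 tape=[.]100011   (E,.)→(E,0,→)
state=E head=0 tape=0[1]00011   (E,1)→(C,.,→)
state=C head=1 tape=0.[0]0011   (C,0)→(E,1,←)
state=E head=0 tape=0[.]10011   (E,.)→(E,0,→)
state=E head=1 tape=00[1]0011   (E,1)→(C,.,→)
state=C head=2 tape=00.[0]011   (C,0)→(E,1,←)
state=E head=1 tape=00[.]1011   (E,.)→(E,0,→)
state=E head=2 tape=000[1]011   (E,1)→(C,.,→)
state=C head=3 tape=000.[0]11   (C,0)→(E,1,←)
state=E head=2 tape=000[.]111   (E,.)→(E,0,→)
state=E head=3 tape=0000[1]11   (E,1)→(C,.,→)
state=C head=4 tape=0000.[1]1   (C,1)→(B,1,→)
state=B head=5 tape=0000.1[1]   (B,1)→(B,.,←)
state=B head=4 tape=0000.[1].   (B,1)→(B,.,←)
state=B head=3 tape=0000[.]..   (B,.)→(D,.,←)
state=D head=2 tape=000[0]...   (D,0)→(D,1,·)
state=D head=2 tape=000[1]...   (D,1)→(B,1,←)
state=B head=1 tape=00[0]1...
No transition is defined for (B, 0); M halts in state B.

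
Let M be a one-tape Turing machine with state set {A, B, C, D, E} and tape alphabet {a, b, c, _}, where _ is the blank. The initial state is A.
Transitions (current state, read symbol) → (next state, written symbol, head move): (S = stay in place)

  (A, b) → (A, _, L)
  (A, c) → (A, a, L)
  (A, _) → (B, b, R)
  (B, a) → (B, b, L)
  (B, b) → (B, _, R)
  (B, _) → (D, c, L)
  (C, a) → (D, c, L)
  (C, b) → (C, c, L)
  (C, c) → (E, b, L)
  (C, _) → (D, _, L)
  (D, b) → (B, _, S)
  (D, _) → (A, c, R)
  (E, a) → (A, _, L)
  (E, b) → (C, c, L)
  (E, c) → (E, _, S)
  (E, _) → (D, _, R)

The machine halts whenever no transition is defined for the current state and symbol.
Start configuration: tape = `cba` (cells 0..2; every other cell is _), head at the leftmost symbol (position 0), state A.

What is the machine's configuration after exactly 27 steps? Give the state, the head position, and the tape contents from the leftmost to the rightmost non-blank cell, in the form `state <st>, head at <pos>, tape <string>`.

state A, head at -1, tape ccbbb

state=A head=0 tape=__[c]ba   (A,c)→(A,a,L)
state=A head=-1 tape=_[_]aba   (A,_)→(B,b,R)
state=B head=0 tape=_b[a]ba   (B,a)→(B,b,L)
state=B head=-1 tape=_[b]bba   (B,b)→(B,_,R)
state=B head=0 tape=__[b]ba   (B,b)→(B,_,R)
state=B head=1 tape=___[b]a   (B,b)→(B,_,R)
state=B head=2 tape=____[a]   (B,a)→(B,b,L)
state=B head=1 tape=___[_]b   (B,_)→(D,c,L)
state=D head=0 tape=__[_]cb   (D,_)→(A,c,R)
state=A head=1 tape=__c[c]b   (A,c)→(A,a,L)
state=A head=0 tape=__[c]ab   (A,c)→(A,a,L)
state=A head=-1 tape=_[_]aab   (A,_)→(B,b,R)
state=B head=0 tape=_b[a]ab   (B,a)→(B,b,L)
state=B head=-1 tape=_[b]bab   (B,b)→(B,_,R)
state=B head=0 tape=__[b]ab   (B,b)→(B,_,R)
state=B head=1 tape=___[a]b   (B,a)→(B,b,L)
state=B head=0 tape=__[_]bb   (B,_)→(D,c,L)
state=D head=-1 tape=_[_]cbb   (D,_)→(A,c,R)
state=A head=0 tape=_c[c]bb   (A,c)→(A,a,L)
state=A head=-1 tape=_[c]abb   (A,c)→(A,a,L)
state=A head=-2 tape=[_]aabb   (A,_)→(B,b,R)
state=B head=-1 tape=b[a]abb   (B,a)→(B,b,L)
state=B head=-2 tape=[b]babb   (B,b)→(B,_,R)
state=B head=-1 tape=_[b]abb   (B,b)→(B,_,R)
state=B head=0 tape=__[a]bb   (B,a)→(B,b,L)
state=B head=-1 tape=_[_]bbb   (B,_)→(D,c,L)
state=D head=-2 tape=[_]cbbb   (D,_)→(A,c,R)
state=A head=-1 tape=c[c]bbb
After 27 steps: state A, head at -1, tape ccbbb.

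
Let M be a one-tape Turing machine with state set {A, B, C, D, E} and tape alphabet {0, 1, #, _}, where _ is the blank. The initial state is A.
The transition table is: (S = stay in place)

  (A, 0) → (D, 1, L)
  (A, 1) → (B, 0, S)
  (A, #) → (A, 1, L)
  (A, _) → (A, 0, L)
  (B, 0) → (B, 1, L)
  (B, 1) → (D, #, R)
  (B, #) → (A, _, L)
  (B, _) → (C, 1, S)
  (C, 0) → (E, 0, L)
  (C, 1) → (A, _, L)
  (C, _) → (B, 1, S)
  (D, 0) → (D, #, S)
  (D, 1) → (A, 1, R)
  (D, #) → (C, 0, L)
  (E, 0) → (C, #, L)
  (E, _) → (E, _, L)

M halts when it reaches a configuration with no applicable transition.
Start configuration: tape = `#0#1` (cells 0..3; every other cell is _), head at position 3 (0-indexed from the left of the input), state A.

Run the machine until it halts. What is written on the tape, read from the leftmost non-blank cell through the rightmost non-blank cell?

#01_1

A | _#0#[1]   read 1 → write 0, move S, go to B
B | _#0#[0]   read 0 → write 1, move L, go to B
B | _#0[#]1   read # → write _, move L, go to A
A | _#[0]_1   read 0 → write 1, move L, go to D
D | _[#]1_1   read # → write 0, move L, go to C
C | [_]01_1   read _ → write 1, move S, go to B
B | [1]01_1   read 1 → write #, move R, go to D
D | #[0]1_1   read 0 → write #, move S, go to D
D | #[#]1_1   read # → write 0, move L, go to C
C | [#]01_1
The non-blank tape span at halt is #01_1.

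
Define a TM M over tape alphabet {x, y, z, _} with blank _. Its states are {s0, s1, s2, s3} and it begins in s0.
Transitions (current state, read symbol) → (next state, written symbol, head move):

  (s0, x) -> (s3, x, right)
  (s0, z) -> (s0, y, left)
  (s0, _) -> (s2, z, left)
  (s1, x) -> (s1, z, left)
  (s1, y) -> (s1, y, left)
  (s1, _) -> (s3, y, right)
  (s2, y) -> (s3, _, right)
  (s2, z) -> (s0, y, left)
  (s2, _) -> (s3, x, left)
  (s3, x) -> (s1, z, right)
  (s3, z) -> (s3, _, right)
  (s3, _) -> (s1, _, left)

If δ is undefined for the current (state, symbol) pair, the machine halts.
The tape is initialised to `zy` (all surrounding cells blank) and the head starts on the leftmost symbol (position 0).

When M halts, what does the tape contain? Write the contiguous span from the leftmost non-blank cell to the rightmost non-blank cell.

state=s0 head=0 tape=_____[z]y   (s0,z)→(s0,y,left)
state=s0 head=-1 tape=____[_]yy   (s0,_)→(s2,z,left)
state=s2 head=-2 tape=___[_]zyy   (s2,_)→(s3,x,left)
state=s3 head=-3 tape=__[_]xzyy   (s3,_)→(s1,_,left)
state=s1 head=-4 tape=_[_]_xzyy   (s1,_)→(s3,y,right)
state=s3 head=-3 tape=_y[_]xzyy   (s3,_)→(s1,_,left)
state=s1 head=-4 tape=_[y]_xzyy   (s1,y)→(s1,y,left)
state=s1 head=-5 tape=[_]y_xzyy   (s1,_)→(s3,y,right)
state=s3 head=-4 tape=y[y]_xzyy
The non-blank tape span at halt is yy_xzyy.

yy_xzyy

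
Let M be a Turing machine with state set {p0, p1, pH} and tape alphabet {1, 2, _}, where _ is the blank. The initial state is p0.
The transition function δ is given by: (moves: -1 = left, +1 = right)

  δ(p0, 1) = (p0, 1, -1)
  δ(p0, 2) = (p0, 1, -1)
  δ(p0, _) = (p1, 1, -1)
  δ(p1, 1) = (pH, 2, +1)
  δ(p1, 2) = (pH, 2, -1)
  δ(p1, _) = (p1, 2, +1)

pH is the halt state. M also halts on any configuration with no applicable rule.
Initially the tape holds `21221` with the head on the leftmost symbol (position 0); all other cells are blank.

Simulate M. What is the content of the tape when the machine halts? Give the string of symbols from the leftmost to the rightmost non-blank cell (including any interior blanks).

2211221

state=p0 head=0 tape=__[2]1221   (p0,2)→(p0,1,-1)
state=p0 head=-1 tape=_[_]11221   (p0,_)→(p1,1,-1)
state=p1 head=-2 tape=[_]111221   (p1,_)→(p1,2,+1)
state=p1 head=-1 tape=2[1]11221   (p1,1)→(pH,2,+1)
state=pH head=0 tape=22[1]1221
The non-blank tape span at halt is 2211221.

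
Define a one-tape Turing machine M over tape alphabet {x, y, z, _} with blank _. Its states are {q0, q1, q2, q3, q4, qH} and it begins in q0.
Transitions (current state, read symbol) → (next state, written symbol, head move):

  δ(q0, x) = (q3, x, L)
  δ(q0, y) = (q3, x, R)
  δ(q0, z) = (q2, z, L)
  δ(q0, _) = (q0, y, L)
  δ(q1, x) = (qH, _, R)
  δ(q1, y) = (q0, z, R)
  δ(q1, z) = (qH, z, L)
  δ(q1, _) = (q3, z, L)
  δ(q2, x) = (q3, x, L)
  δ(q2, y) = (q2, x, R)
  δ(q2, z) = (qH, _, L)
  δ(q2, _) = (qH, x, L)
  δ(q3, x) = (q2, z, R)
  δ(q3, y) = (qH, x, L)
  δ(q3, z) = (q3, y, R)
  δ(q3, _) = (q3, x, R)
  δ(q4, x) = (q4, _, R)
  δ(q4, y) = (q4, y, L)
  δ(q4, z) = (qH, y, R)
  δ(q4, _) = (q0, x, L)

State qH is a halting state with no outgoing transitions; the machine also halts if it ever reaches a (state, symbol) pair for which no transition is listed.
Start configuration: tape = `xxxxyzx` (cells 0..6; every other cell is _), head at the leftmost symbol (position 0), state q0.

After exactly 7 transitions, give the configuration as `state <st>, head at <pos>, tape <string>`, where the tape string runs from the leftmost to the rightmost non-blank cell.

q0 | _[x]xxxyzx   read x → write x, move L, go to q3
q3 | [_]xxxxyzx   read _ → write x, move R, go to q3
q3 | x[x]xxxyzx   read x → write z, move R, go to q2
q2 | xz[x]xxyzx   read x → write x, move L, go to q3
q3 | x[z]xxxyzx   read z → write y, move R, go to q3
q3 | xy[x]xxyzx   read x → write z, move R, go to q2
q2 | xyz[x]xyzx   read x → write x, move L, go to q3
q3 | xy[z]xxyzx
After 7 steps: state q3, head at 1, tape xyzxxyzx.

state q3, head at 1, tape xyzxxyzx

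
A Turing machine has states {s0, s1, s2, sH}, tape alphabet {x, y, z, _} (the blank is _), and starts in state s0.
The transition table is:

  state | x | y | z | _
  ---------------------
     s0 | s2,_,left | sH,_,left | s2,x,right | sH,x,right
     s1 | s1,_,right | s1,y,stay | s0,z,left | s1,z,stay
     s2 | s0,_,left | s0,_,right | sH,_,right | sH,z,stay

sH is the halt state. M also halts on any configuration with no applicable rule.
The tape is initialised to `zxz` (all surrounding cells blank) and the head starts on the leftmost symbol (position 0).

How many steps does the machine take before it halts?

4

s0 | _[z]xz   read z → write x, move right, go to s2
s2 | _x[x]z   read x → write _, move left, go to s0
s0 | _[x]_z   read x → write _, move left, go to s2
s2 | [_]__z   read _ → write z, move stay, go to sH
sH | [z]__z
M halts after 4 transitions.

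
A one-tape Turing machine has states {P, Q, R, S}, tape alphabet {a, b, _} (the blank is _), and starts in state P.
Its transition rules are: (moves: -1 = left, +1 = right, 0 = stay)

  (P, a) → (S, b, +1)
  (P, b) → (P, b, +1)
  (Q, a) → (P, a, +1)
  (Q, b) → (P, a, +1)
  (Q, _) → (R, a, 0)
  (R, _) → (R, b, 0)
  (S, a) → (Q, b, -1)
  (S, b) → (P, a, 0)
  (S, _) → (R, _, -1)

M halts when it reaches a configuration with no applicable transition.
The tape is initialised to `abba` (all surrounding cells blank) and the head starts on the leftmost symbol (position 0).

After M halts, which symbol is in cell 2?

state=P head=0 tape=[a]bba_   (P,a)→(S,b,+1)
state=S head=1 tape=b[b]ba_   (S,b)→(P,a,0)
state=P head=1 tape=b[a]ba_   (P,a)→(S,b,+1)
state=S head=2 tape=bb[b]a_   (S,b)→(P,a,0)
state=P head=2 tape=bb[a]a_   (P,a)→(S,b,+1)
state=S head=3 tape=bbb[a]_   (S,a)→(Q,b,-1)
state=Q head=2 tape=bb[b]b_   (Q,b)→(P,a,+1)
state=P head=3 tape=bba[b]_   (P,b)→(P,b,+1)
state=P head=4 tape=bbab[_]
Cell 2 holds a when M halts.

a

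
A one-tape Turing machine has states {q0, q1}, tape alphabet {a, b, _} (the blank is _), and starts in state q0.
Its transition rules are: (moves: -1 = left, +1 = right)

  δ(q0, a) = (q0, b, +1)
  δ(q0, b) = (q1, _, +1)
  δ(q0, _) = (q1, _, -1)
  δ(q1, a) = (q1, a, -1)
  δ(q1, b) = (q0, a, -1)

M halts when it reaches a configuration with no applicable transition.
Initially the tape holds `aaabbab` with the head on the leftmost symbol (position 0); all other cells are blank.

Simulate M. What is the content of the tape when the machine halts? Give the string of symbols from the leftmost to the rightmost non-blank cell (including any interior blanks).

state=q0 head=0 tape=[a]aabbab   (q0,a)→(q0,b,+1)
state=q0 head=1 tape=b[a]abbab   (q0,a)→(q0,b,+1)
state=q0 head=2 tape=bb[a]bbab   (q0,a)→(q0,b,+1)
state=q0 head=3 tape=bbb[b]bab   (q0,b)→(q1,_,+1)
state=q1 head=4 tape=bbb_[b]ab   (q1,b)→(q0,a,-1)
state=q0 head=3 tape=bbb[_]aab   (q0,_)→(q1,_,-1)
state=q1 head=2 tape=bb[b]_aab   (q1,b)→(q0,a,-1)
state=q0 head=1 tape=b[b]a_aab   (q0,b)→(q1,_,+1)
state=q1 head=2 tape=b_[a]_aab   (q1,a)→(q1,a,-1)
state=q1 head=1 tape=b[_]a_aab
The non-blank tape span at halt is b_a_aab.

b_a_aab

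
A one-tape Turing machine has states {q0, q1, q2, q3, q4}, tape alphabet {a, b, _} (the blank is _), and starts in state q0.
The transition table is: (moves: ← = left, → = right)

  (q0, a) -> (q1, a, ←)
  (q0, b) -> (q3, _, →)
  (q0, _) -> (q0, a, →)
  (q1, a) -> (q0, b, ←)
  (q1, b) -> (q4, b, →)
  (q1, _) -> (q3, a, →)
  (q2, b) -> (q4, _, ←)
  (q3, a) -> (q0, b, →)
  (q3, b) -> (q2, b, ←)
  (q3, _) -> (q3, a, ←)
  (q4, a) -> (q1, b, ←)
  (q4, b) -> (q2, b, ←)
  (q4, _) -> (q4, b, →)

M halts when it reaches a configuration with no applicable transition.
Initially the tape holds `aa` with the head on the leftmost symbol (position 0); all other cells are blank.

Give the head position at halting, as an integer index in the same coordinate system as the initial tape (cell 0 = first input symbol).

-2

state=q0 head=0 tape=__[a]a   (q0,a)→(q1,a,←)
state=q1 head=-1 tape=_[_]aa   (q1,_)→(q3,a,→)
state=q3 head=0 tape=_a[a]a   (q3,a)→(q0,b,→)
state=q0 head=1 tape=_ab[a]   (q0,a)→(q1,a,←)
state=q1 head=0 tape=_a[b]a   (q1,b)→(q4,b,→)
state=q4 head=1 tape=_ab[a]   (q4,a)→(q1,b,←)
state=q1 head=0 tape=_a[b]b   (q1,b)→(q4,b,→)
state=q4 head=1 tape=_ab[b]   (q4,b)→(q2,b,←)
state=q2 head=0 tape=_a[b]b   (q2,b)→(q4,_,←)
state=q4 head=-1 tape=_[a]_b   (q4,a)→(q1,b,←)
state=q1 head=-2 tape=[_]b_b   (q1,_)→(q3,a,→)
state=q3 head=-1 tape=a[b]_b   (q3,b)→(q2,b,←)
state=q2 head=-2 tape=[a]b_b
At halt the head is at cell -2.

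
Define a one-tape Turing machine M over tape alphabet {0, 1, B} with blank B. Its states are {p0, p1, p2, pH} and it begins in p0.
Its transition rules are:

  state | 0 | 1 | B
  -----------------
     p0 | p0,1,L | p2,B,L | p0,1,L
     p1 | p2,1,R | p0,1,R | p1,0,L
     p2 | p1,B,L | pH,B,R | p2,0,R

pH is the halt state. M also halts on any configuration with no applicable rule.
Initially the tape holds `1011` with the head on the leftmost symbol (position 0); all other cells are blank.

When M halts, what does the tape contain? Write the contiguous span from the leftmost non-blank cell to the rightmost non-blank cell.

010B1

state=p0 head=0 tape=B[1]011   (p0,1)→(p2,B,L)
state=p2 head=-1 tape=[B]B011   (p2,B)→(p2,0,R)
state=p2 head=0 tape=0[B]011   (p2,B)→(p2,0,R)
state=p2 head=1 tape=00[0]11   (p2,0)→(p1,B,L)
state=p1 head=0 tape=0[0]B11   (p1,0)→(p2,1,R)
state=p2 head=1 tape=01[B]11   (p2,B)→(p2,0,R)
state=p2 head=2 tape=010[1]1   (p2,1)→(pH,B,R)
state=pH head=3 tape=010B[1]
The non-blank tape span at halt is 010B1.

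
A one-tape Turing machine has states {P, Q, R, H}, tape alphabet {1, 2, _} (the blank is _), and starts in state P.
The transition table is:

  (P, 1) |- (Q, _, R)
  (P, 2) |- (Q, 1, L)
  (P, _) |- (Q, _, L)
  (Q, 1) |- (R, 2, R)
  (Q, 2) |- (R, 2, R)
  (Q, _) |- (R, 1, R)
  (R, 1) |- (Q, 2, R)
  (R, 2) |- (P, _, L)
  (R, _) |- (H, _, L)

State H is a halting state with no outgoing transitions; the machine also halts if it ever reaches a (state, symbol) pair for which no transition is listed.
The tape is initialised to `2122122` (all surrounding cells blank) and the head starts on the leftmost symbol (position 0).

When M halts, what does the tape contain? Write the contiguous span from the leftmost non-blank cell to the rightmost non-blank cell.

122_1221

state=P head=0 tape=_[2]122122_   (P,2)→(Q,1,L)
state=Q head=-1 tape=[_]1122122_   (Q,_)→(R,1,R)
state=R head=0 tape=1[1]122122_   (R,1)→(Q,2,R)
state=Q head=1 tape=12[1]22122_   (Q,1)→(R,2,R)
state=R head=2 tape=122[2]2122_   (R,2)→(P,_,L)
state=P head=1 tape=12[2]_2122_   (P,2)→(Q,1,L)
state=Q head=0 tape=1[2]1_2122_   (Q,2)→(R,2,R)
state=R head=1 tape=12[1]_2122_   (R,1)→(Q,2,R)
state=Q head=2 tape=122[_]2122_   (Q,_)→(R,1,R)
state=R head=3 tape=1221[2]122_   (R,2)→(P,_,L)
state=P head=2 tape=122[1]_122_   (P,1)→(Q,_,R)
state=Q head=3 tape=122_[_]122_   (Q,_)→(R,1,R)
state=R head=4 tape=122_1[1]22_   (R,1)→(Q,2,R)
state=Q head=5 tape=122_12[2]2_   (Q,2)→(R,2,R)
state=R head=6 tape=122_122[2]_   (R,2)→(P,_,L)
state=P head=5 tape=122_12[2]__   (P,2)→(Q,1,L)
state=Q head=4 tape=122_1[2]1__   (Q,2)→(R,2,R)
state=R head=5 tape=122_12[1]__   (R,1)→(Q,2,R)
state=Q head=6 tape=122_122[_]_   (Q,_)→(R,1,R)
state=R head=7 tape=122_1221[_]   (R,_)→(H,_,L)
state=H head=6 tape=122_122[1]_
The non-blank tape span at halt is 122_1221.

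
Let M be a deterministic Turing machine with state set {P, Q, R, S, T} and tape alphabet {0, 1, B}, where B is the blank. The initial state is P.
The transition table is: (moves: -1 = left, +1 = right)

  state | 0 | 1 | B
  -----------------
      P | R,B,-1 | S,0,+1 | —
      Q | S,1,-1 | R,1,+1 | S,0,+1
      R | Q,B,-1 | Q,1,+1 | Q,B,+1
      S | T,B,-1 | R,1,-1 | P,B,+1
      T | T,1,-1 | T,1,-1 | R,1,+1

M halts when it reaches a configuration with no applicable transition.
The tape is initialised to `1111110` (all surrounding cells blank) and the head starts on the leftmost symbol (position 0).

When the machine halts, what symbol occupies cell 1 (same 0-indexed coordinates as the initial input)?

P | B[1]111110BB   read 1 → write 0, move +1, go to S
S | B0[1]11110BB   read 1 → write 1, move -1, go to R
R | B[0]111110BB   read 0 → write B, move -1, go to Q
Q | [B]B111110BB   read B → write 0, move +1, go to S
S | 0[B]111110BB   read B → write B, move +1, go to P
P | 0B[1]11110BB   read 1 → write 0, move +1, go to S
S | 0B0[1]1110BB   read 1 → write 1, move -1, go to R
R | 0B[0]11110BB   read 0 → write B, move -1, go to Q
Q | 0[B]B11110BB   read B → write 0, move +1, go to S
S | 00[B]11110BB   read B → write B, move +1, go to P
P | 00B[1]1110BB   read 1 → write 0, move +1, go to S
S | 00B0[1]110BB   read 1 → write 1, move -1, go to R
R | 00B[0]1110BB   read 0 → write B, move -1, go to Q
Q | 00[B]B1110BB   read B → write 0, move +1, go to S
S | 000[B]1110BB   read B → write B, move +1, go to P
P | 000B[1]110BB   read 1 → write 0, move +1, go to S
S | 000B0[1]10BB   read 1 → write 1, move -1, go to R
R | 000B[0]110BB   read 0 → write B, move -1, go to Q
Q | 000[B]B110BB   read B → write 0, move +1, go to S
S | 0000[B]110BB   read B → write B, move +1, go to P
P | 0000B[1]10BB   read 1 → write 0, move +1, go to S
S | 0000B0[1]0BB   read 1 → write 1, move -1, go to R
R | 0000B[0]10BB   read 0 → write B, move -1, go to Q
Q | 0000[B]B10BB   read B → write 0, move +1, go to S
S | 00000[B]10BB   read B → write B, move +1, go to P
P | 00000B[1]0BB   read 1 → write 0, move +1, go to S
S | 00000B0[0]BB   read 0 → write B, move -1, go to T
T | 00000B[0]BBB   read 0 → write 1, move -1, go to T
T | 00000[B]1BBB   read B → write 1, move +1, go to R
R | 000001[1]BBB   read 1 → write 1, move +1, go to Q
Q | 0000011[B]BB   read B → write 0, move +1, go to S
S | 00000110[B]B   read B → write B, move +1, go to P
P | 00000110B[B]
Cell 1 holds 0 when M halts.

0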